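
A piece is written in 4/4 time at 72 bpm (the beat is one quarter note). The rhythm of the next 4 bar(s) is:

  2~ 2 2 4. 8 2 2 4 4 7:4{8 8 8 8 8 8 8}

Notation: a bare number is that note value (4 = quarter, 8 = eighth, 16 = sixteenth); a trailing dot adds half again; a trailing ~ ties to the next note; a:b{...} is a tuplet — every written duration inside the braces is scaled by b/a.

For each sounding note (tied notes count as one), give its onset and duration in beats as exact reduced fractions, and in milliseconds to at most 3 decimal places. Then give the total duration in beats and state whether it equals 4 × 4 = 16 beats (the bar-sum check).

1) 0.0ms=0b +3333.333ms=4b
2) 3333.333ms=4b +1666.667ms=2b
3) 5000.0ms=6b +1250.0ms=3/2b
4) 6250.0ms=15/2b +416.667ms=1/2b
5) 6666.667ms=8b +1666.667ms=2b
6) 8333.333ms=10b +1666.667ms=2b
7) 10000.0ms=12b +833.333ms=1b
8) 10833.333ms=13b +833.333ms=1b
9) 11666.667ms=14b +238.095ms=2/7b
10) 11904.762ms=100/7b +238.095ms=2/7b
11) 12142.857ms=102/7b +238.095ms=2/7b
12) 12380.952ms=104/7b +238.095ms=2/7b
13) 12619.048ms=106/7b +238.095ms=2/7b
14) 12857.143ms=108/7b +238.095ms=2/7b
15) 13095.238ms=110/7b +238.095ms=2/7b
Σ=16b of 16 (72bpm 4/4) — PASS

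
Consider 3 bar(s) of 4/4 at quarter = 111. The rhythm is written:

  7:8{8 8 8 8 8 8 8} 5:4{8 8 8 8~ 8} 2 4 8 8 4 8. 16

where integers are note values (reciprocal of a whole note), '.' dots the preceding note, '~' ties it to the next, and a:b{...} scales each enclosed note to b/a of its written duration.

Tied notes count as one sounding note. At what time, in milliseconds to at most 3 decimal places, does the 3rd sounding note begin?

note 3 onset = 8/7b = 617.761ms

1. 0.0ms @ 0 + 308.88ms (4/7)
2. 308.88ms @ 4/7 + 308.88ms (4/7)
3. 617.761ms @ 8/7 + 308.88ms (4/7)
4. 926.641ms @ 12/7 + 308.88ms (4/7)
5. 1235.521ms @ 16/7 + 308.88ms (4/7)
6. 1544.402ms @ 20/7 + 308.88ms (4/7)
7. 1853.282ms @ 24/7 + 308.88ms (4/7)
8. 2162.162ms @ 4 + 216.216ms (2/5)
9. 2378.378ms @ 22/5 + 216.216ms (2/5)
10. 2594.595ms @ 24/5 + 216.216ms (2/5)
11. 2810.811ms @ 26/5 + 432.432ms (4/5)
12. 3243.243ms @ 6 + 1081.081ms (2)
13. 4324.324ms @ 8 + 540.541ms (1)
14. 4864.865ms @ 9 + 270.27ms (1/2)
15. 5135.135ms @ 19/2 + 270.27ms (1/2)
16. 5405.405ms @ 10 + 540.541ms (1)
17. 5945.946ms @ 11 + 405.405ms (3/4)
18. 6351.351ms @ 47/4 + 135.135ms (1/4)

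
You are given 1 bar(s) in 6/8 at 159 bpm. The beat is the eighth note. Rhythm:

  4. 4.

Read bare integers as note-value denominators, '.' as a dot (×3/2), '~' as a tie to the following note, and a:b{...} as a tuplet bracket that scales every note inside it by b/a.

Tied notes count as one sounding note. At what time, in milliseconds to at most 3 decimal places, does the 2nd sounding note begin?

note 2 onset = 3b = 1132.075ms

1. 0.0ms @ 0 + 1132.075ms (3)
2. 1132.075ms @ 3 + 1132.075ms (3)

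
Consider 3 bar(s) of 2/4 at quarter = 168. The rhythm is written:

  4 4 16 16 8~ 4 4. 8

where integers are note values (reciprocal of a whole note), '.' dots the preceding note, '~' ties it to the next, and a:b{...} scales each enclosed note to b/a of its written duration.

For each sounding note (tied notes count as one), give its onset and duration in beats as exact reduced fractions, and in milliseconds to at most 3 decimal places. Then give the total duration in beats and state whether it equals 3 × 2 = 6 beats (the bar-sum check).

1) 0.0ms=0b +357.143ms=1b
2) 357.143ms=1b +357.143ms=1b
3) 714.286ms=2b +89.286ms=1/4b
4) 803.571ms=9/4b +89.286ms=1/4b
5) 892.857ms=5/2b +535.714ms=3/2b
6) 1428.571ms=4b +535.714ms=3/2b
7) 1964.286ms=11/2b +178.571ms=1/2b
Σ=6b of 6 (168bpm 2/4) — PASS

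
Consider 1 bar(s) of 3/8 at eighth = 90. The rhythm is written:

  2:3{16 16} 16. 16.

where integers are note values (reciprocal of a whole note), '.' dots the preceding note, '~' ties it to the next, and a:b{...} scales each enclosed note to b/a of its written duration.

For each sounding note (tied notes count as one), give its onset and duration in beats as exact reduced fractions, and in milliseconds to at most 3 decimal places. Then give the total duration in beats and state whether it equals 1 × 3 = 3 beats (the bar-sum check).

1) 0.0ms=0b +500.0ms=3/4b
2) 500.0ms=3/4b +500.0ms=3/4b
3) 1000.0ms=3/2b +500.0ms=3/4b
4) 1500.0ms=9/4b +500.0ms=3/4b
Σ=3b of 3 (90bpm 3/8) — PASS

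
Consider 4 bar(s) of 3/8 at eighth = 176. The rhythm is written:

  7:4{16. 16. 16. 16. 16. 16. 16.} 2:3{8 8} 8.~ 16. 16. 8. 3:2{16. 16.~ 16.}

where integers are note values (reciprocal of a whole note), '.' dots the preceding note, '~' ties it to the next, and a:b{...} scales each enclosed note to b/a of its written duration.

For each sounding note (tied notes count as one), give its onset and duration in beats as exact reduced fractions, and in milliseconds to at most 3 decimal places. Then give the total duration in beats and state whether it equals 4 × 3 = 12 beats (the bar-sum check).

1) 0.0ms=0b +146.104ms=3/7b
2) 146.104ms=3/7b +146.104ms=3/7b
3) 292.208ms=6/7b +146.104ms=3/7b
4) 438.312ms=9/7b +146.104ms=3/7b
5) 584.416ms=12/7b +146.104ms=3/7b
6) 730.519ms=15/7b +146.104ms=3/7b
7) 876.623ms=18/7b +146.104ms=3/7b
8) 1022.727ms=3b +511.364ms=3/2b
9) 1534.091ms=9/2b +511.364ms=3/2b
10) 2045.455ms=6b +767.045ms=9/4b
11) 2812.5ms=33/4b +255.682ms=3/4b
12) 3068.182ms=9b +511.364ms=3/2b
13) 3579.545ms=21/2b +170.455ms=1/2b
14) 3750.0ms=11b +340.909ms=1b
Σ=12b of 12 (176bpm 3/8) — PASS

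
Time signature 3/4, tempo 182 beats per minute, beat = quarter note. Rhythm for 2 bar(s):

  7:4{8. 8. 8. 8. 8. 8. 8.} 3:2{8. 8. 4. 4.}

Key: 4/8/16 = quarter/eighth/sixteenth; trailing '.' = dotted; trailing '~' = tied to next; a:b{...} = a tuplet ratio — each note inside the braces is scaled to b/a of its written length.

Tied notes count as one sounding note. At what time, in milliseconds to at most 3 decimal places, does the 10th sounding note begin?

1. 0.0ms @ 0 + 141.287ms (3/7)
2. 141.287ms @ 3/7 + 141.287ms (3/7)
3. 282.575ms @ 6/7 + 141.287ms (3/7)
4. 423.862ms @ 9/7 + 141.287ms (3/7)
5. 565.149ms @ 12/7 + 141.287ms (3/7)
6. 706.436ms @ 15/7 + 141.287ms (3/7)
7. 847.724ms @ 18/7 + 141.287ms (3/7)
8. 989.011ms @ 3 + 164.835ms (1/2)
9. 1153.846ms @ 7/2 + 164.835ms (1/2)
10. 1318.681ms @ 4 + 329.67ms (1)
11. 1648.352ms @ 5 + 329.67ms (1)

note 10 onset = 4b = 1318.681ms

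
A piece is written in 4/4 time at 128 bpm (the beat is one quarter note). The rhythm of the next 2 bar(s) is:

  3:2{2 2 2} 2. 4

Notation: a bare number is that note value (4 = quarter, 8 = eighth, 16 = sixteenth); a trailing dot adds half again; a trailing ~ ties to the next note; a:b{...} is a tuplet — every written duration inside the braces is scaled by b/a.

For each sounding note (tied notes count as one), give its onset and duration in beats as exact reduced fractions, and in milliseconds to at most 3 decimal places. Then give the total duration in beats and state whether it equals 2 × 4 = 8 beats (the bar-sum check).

1) 0.0ms=0b +625.0ms=4/3b
2) 625.0ms=4/3b +625.0ms=4/3b
3) 1250.0ms=8/3b +625.0ms=4/3b
4) 1875.0ms=4b +1406.25ms=3b
5) 3281.25ms=7b +468.75ms=1b
Σ=8b of 8 (128bpm 4/4) — PASS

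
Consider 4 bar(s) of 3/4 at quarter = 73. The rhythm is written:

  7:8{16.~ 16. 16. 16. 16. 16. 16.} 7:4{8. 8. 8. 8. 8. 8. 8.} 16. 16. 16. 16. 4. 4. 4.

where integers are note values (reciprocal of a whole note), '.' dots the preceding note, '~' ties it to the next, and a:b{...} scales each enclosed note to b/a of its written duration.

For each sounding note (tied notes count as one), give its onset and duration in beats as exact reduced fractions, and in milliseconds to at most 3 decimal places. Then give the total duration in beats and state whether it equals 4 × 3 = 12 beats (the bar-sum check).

1) 0.0ms=0b +704.501ms=6/7b
2) 704.501ms=6/7b +352.25ms=3/7b
3) 1056.751ms=9/7b +352.25ms=3/7b
4) 1409.002ms=12/7b +352.25ms=3/7b
5) 1761.252ms=15/7b +352.25ms=3/7b
6) 2113.503ms=18/7b +352.25ms=3/7b
7) 2465.753ms=3b +352.25ms=3/7b
8) 2818.004ms=24/7b +352.25ms=3/7b
9) 3170.254ms=27/7b +352.25ms=3/7b
10) 3522.505ms=30/7b +352.25ms=3/7b
11) 3874.755ms=33/7b +352.25ms=3/7b
12) 4227.006ms=36/7b +352.25ms=3/7b
13) 4579.256ms=39/7b +352.25ms=3/7b
14) 4931.507ms=6b +308.219ms=3/8b
15) 5239.726ms=51/8b +308.219ms=3/8b
16) 5547.945ms=27/4b +308.219ms=3/8b
17) 5856.164ms=57/8b +308.219ms=3/8b
18) 6164.384ms=15/2b +1232.877ms=3/2b
19) 7397.26ms=9b +1232.877ms=3/2b
20) 8630.137ms=21/2b +1232.877ms=3/2b
Σ=12b of 12 (73bpm 3/4) — PASS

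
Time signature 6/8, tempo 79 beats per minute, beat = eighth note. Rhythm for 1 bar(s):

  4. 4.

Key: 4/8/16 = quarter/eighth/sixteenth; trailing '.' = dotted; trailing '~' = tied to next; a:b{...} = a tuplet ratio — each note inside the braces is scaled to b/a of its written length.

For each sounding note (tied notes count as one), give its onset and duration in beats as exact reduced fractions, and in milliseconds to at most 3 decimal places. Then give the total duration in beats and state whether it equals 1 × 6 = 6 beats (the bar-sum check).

1) 0.0ms=0b +2278.481ms=3b
2) 2278.481ms=3b +2278.481ms=3b
Σ=6b of 6 (79bpm 6/8) — PASS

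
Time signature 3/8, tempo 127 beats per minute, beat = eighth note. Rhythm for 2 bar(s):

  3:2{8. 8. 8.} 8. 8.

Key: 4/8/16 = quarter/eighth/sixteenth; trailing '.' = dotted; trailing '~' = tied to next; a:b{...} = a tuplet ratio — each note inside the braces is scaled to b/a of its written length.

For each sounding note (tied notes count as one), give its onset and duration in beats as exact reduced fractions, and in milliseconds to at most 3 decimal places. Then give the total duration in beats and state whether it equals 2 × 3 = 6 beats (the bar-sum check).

1) 0.0ms=0b +472.441ms=1b
2) 472.441ms=1b +472.441ms=1b
3) 944.882ms=2b +472.441ms=1b
4) 1417.323ms=3b +708.661ms=3/2b
5) 2125.984ms=9/2b +708.661ms=3/2b
Σ=6b of 6 (127bpm 3/8) — PASS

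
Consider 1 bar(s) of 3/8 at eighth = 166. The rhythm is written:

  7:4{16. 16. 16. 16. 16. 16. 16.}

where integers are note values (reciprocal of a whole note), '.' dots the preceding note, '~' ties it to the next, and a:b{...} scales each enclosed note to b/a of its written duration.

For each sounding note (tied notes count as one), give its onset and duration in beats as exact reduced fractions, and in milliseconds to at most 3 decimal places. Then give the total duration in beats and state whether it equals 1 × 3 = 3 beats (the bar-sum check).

1) 0.0ms=0b +154.905ms=3/7b
2) 154.905ms=3/7b +154.905ms=3/7b
3) 309.811ms=6/7b +154.905ms=3/7b
4) 464.716ms=9/7b +154.905ms=3/7b
5) 619.621ms=12/7b +154.905ms=3/7b
6) 774.527ms=15/7b +154.905ms=3/7b
7) 929.432ms=18/7b +154.905ms=3/7b
Σ=3b of 3 (166bpm 3/8) — PASS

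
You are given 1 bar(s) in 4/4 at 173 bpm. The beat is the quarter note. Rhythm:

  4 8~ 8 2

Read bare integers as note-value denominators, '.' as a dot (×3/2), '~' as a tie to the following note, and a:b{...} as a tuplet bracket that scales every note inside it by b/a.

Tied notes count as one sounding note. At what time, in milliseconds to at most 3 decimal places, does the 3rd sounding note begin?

1. 0.0ms @ 0 + 346.821ms (1)
2. 346.821ms @ 1 + 346.821ms (1)
3. 693.642ms @ 2 + 693.642ms (2)

note 3 onset = 2b = 693.642ms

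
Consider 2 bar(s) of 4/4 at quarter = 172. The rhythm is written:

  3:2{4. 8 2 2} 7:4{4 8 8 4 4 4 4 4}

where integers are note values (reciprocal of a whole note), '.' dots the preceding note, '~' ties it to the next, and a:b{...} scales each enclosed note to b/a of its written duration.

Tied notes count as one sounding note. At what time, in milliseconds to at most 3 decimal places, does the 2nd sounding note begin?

note 2 onset = 1b = 348.837ms

1. 0.0ms @ 0 + 348.837ms (1)
2. 348.837ms @ 1 + 116.279ms (1/3)
3. 465.116ms @ 4/3 + 465.116ms (4/3)
4. 930.233ms @ 8/3 + 465.116ms (4/3)
5. 1395.349ms @ 4 + 199.336ms (4/7)
6. 1594.684ms @ 32/7 + 99.668ms (2/7)
7. 1694.352ms @ 34/7 + 99.668ms (2/7)
8. 1794.02ms @ 36/7 + 199.336ms (4/7)
9. 1993.355ms @ 40/7 + 199.336ms (4/7)
10. 2192.691ms @ 44/7 + 199.336ms (4/7)
11. 2392.027ms @ 48/7 + 199.336ms (4/7)
12. 2591.362ms @ 52/7 + 199.336ms (4/7)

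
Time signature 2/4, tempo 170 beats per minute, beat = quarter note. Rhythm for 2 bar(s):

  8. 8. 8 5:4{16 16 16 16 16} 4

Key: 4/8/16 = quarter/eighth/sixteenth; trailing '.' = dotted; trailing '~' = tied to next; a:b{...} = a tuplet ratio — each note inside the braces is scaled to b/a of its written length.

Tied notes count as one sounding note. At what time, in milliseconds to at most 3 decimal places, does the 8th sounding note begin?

1. 0.0ms @ 0 + 264.706ms (3/4)
2. 264.706ms @ 3/4 + 264.706ms (3/4)
3. 529.412ms @ 3/2 + 176.471ms (1/2)
4. 705.882ms @ 2 + 70.588ms (1/5)
5. 776.471ms @ 11/5 + 70.588ms (1/5)
6. 847.059ms @ 12/5 + 70.588ms (1/5)
7. 917.647ms @ 13/5 + 70.588ms (1/5)
8. 988.235ms @ 14/5 + 70.588ms (1/5)
9. 1058.824ms @ 3 + 352.941ms (1)

note 8 onset = 14/5b = 988.235ms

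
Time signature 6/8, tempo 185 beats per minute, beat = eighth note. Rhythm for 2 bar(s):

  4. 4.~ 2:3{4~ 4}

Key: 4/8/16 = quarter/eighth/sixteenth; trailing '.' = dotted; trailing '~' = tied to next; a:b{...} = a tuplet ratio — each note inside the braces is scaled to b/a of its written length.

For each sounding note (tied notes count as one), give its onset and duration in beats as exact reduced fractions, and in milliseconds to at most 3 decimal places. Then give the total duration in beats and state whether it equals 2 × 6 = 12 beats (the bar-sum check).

1) 0.0ms=0b +972.973ms=3b
2) 972.973ms=3b +2918.919ms=9b
Σ=12b of 12 (185bpm 6/8) — PASS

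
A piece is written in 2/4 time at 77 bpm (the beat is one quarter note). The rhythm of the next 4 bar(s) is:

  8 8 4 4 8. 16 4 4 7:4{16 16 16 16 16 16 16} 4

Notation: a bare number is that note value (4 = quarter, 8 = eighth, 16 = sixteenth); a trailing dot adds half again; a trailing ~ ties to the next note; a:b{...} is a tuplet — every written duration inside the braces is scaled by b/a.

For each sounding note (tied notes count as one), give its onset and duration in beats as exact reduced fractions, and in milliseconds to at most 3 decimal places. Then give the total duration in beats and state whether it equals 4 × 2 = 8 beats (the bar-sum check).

1) 0.0ms=0b +389.61ms=1/2b
2) 389.61ms=1/2b +389.61ms=1/2b
3) 779.221ms=1b +779.221ms=1b
4) 1558.442ms=2b +779.221ms=1b
5) 2337.662ms=3b +584.416ms=3/4b
6) 2922.078ms=15/4b +194.805ms=1/4b
7) 3116.883ms=4b +779.221ms=1b
8) 3896.104ms=5b +779.221ms=1b
9) 4675.325ms=6b +111.317ms=1/7b
10) 4786.642ms=43/7b +111.317ms=1/7b
11) 4897.959ms=44/7b +111.317ms=1/7b
12) 5009.276ms=45/7b +111.317ms=1/7b
13) 5120.594ms=46/7b +111.317ms=1/7b
14) 5231.911ms=47/7b +111.317ms=1/7b
15) 5343.228ms=48/7b +111.317ms=1/7b
16) 5454.545ms=7b +779.221ms=1b
Σ=8b of 8 (77bpm 2/4) — PASS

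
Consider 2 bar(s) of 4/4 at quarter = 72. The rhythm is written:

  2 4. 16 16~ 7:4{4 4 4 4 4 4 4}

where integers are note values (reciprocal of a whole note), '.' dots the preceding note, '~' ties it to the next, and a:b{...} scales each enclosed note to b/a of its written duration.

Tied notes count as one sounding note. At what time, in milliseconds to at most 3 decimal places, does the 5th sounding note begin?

1. 0.0ms @ 0 + 1666.667ms (2)
2. 1666.667ms @ 2 + 1250.0ms (3/2)
3. 2916.667ms @ 7/2 + 208.333ms (1/4)
4. 3125.0ms @ 15/4 + 684.524ms (23/28)
5. 3809.524ms @ 32/7 + 476.19ms (4/7)
6. 4285.714ms @ 36/7 + 476.19ms (4/7)
7. 4761.905ms @ 40/7 + 476.19ms (4/7)
8. 5238.095ms @ 44/7 + 476.19ms (4/7)
9. 5714.286ms @ 48/7 + 476.19ms (4/7)
10. 6190.476ms @ 52/7 + 476.19ms (4/7)

note 5 onset = 32/7b = 3809.524ms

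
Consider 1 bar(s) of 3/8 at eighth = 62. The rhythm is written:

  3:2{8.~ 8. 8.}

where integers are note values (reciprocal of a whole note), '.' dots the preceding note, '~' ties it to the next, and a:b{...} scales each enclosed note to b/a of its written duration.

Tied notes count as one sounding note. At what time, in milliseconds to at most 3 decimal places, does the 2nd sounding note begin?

note 2 onset = 2b = 1935.484ms

1. 0.0ms @ 0 + 1935.484ms (2)
2. 1935.484ms @ 2 + 967.742ms (1)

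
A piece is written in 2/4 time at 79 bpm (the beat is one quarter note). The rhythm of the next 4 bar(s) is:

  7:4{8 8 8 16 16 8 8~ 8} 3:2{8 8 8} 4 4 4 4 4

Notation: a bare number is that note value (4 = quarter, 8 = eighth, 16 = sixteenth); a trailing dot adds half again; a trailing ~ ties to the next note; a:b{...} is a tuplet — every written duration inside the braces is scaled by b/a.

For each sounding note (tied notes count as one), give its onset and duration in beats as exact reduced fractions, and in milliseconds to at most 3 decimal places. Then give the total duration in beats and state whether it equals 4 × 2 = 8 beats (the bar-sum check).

1) 0.0ms=0b +216.998ms=2/7b
2) 216.998ms=2/7b +216.998ms=2/7b
3) 433.996ms=4/7b +216.998ms=2/7b
4) 650.995ms=6/7b +108.499ms=1/7b
5) 759.494ms=1b +108.499ms=1/7b
6) 867.993ms=8/7b +216.998ms=2/7b
7) 1084.991ms=10/7b +433.996ms=4/7b
8) 1518.987ms=2b +253.165ms=1/3b
9) 1772.152ms=7/3b +253.165ms=1/3b
10) 2025.316ms=8/3b +253.165ms=1/3b
11) 2278.481ms=3b +759.494ms=1b
12) 3037.975ms=4b +759.494ms=1b
13) 3797.468ms=5b +759.494ms=1b
14) 4556.962ms=6b +759.494ms=1b
15) 5316.456ms=7b +759.494ms=1b
Σ=8b of 8 (79bpm 2/4) — PASS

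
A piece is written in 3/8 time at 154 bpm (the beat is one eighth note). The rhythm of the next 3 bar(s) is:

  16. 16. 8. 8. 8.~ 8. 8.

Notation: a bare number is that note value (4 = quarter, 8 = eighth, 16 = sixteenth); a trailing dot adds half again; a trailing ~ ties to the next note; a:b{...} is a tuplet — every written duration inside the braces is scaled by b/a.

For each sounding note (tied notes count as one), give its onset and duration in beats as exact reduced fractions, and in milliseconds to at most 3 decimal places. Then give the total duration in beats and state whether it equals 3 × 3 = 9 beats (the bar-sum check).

1) 0.0ms=0b +292.208ms=3/4b
2) 292.208ms=3/4b +292.208ms=3/4b
3) 584.416ms=3/2b +584.416ms=3/2b
4) 1168.831ms=3b +584.416ms=3/2b
5) 1753.247ms=9/2b +1168.831ms=3b
6) 2922.078ms=15/2b +584.416ms=3/2b
Σ=9b of 9 (154bpm 3/8) — PASS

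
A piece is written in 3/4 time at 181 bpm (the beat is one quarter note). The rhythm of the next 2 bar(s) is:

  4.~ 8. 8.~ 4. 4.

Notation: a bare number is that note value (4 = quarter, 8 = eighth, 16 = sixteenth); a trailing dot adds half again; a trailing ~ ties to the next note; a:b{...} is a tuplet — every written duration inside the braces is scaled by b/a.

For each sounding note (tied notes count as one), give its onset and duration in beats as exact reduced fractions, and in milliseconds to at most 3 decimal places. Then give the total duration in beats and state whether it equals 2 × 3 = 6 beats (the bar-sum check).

1) 0.0ms=0b +745.856ms=9/4b
2) 745.856ms=9/4b +745.856ms=9/4b
3) 1491.713ms=9/2b +497.238ms=3/2b
Σ=6b of 6 (181bpm 3/4) — PASS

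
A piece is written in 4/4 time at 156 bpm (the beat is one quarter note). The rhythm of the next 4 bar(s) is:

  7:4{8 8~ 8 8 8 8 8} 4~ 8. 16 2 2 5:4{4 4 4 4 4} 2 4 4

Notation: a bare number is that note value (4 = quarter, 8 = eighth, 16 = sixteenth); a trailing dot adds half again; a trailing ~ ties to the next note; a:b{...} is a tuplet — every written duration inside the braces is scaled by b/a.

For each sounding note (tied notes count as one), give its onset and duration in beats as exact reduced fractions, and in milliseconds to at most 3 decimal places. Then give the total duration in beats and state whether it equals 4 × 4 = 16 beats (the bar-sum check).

1) 0.0ms=0b +109.89ms=2/7b
2) 109.89ms=2/7b +219.78ms=4/7b
3) 329.67ms=6/7b +109.89ms=2/7b
4) 439.56ms=8/7b +109.89ms=2/7b
5) 549.451ms=10/7b +109.89ms=2/7b
6) 659.341ms=12/7b +109.89ms=2/7b
7) 769.231ms=2b +673.077ms=7/4b
8) 1442.308ms=15/4b +96.154ms=1/4b
9) 1538.462ms=4b +769.231ms=2b
10) 2307.692ms=6b +769.231ms=2b
11) 3076.923ms=8b +307.692ms=4/5b
12) 3384.615ms=44/5b +307.692ms=4/5b
13) 3692.308ms=48/5b +307.692ms=4/5b
14) 4000.0ms=52/5b +307.692ms=4/5b
15) 4307.692ms=56/5b +307.692ms=4/5b
16) 4615.385ms=12b +769.231ms=2b
17) 5384.615ms=14b +384.615ms=1b
18) 5769.231ms=15b +384.615ms=1b
Σ=16b of 16 (156bpm 4/4) — PASS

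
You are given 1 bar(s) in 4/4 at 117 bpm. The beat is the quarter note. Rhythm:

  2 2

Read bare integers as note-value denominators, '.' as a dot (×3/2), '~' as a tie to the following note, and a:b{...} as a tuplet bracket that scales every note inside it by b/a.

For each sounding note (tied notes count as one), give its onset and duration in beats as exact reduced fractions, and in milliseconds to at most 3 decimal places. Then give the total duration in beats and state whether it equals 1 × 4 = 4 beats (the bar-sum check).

1) 0.0ms=0b +1025.641ms=2b
2) 1025.641ms=2b +1025.641ms=2b
Σ=4b of 4 (117bpm 4/4) — PASS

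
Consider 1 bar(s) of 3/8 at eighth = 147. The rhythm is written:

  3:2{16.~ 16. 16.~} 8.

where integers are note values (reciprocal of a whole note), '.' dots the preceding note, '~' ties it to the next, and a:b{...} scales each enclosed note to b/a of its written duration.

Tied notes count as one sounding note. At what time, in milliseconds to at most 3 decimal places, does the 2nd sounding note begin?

note 2 onset = 1b = 408.163ms

1. 0.0ms @ 0 + 408.163ms (1)
2. 408.163ms @ 1 + 816.327ms (2)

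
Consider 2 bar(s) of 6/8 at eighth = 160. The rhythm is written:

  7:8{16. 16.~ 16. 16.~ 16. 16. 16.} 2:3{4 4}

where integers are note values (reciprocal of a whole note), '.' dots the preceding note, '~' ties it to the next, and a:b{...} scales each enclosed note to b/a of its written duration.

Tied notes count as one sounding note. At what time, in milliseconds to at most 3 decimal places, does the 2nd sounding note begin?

1. 0.0ms @ 0 + 321.429ms (6/7)
2. 321.429ms @ 6/7 + 642.857ms (12/7)
3. 964.286ms @ 18/7 + 642.857ms (12/7)
4. 1607.143ms @ 30/7 + 321.429ms (6/7)
5. 1928.571ms @ 36/7 + 321.429ms (6/7)
6. 2250.0ms @ 6 + 1125.0ms (3)
7. 3375.0ms @ 9 + 1125.0ms (3)

note 2 onset = 6/7b = 321.429ms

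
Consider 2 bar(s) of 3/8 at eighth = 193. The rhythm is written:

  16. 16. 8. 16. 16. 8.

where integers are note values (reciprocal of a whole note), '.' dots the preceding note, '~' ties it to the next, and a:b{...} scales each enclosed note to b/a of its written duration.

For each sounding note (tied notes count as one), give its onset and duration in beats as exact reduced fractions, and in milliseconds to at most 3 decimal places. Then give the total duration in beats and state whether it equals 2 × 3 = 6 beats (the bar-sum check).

1) 0.0ms=0b +233.161ms=3/4b
2) 233.161ms=3/4b +233.161ms=3/4b
3) 466.321ms=3/2b +466.321ms=3/2b
4) 932.642ms=3b +233.161ms=3/4b
5) 1165.803ms=15/4b +233.161ms=3/4b
6) 1398.964ms=9/2b +466.321ms=3/2b
Σ=6b of 6 (193bpm 3/8) — PASS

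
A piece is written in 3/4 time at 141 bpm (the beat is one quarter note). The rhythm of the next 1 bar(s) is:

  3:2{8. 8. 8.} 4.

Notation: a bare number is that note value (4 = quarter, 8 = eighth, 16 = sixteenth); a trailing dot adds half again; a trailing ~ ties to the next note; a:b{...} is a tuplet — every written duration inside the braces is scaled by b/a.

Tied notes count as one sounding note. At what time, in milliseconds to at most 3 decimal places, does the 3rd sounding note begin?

note 3 onset = 1b = 425.532ms

1. 0.0ms @ 0 + 212.766ms (1/2)
2. 212.766ms @ 1/2 + 212.766ms (1/2)
3. 425.532ms @ 1 + 212.766ms (1/2)
4. 638.298ms @ 3/2 + 638.298ms (3/2)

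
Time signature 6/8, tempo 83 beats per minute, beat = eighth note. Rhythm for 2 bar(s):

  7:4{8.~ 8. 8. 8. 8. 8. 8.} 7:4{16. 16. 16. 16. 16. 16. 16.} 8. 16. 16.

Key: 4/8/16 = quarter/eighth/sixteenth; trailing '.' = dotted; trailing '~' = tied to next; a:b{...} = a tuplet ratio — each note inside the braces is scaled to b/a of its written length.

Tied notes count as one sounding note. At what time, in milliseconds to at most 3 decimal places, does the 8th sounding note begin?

1. 0.0ms @ 0 + 1239.243ms (12/7)
2. 1239.243ms @ 12/7 + 619.621ms (6/7)
3. 1858.864ms @ 18/7 + 619.621ms (6/7)
4. 2478.485ms @ 24/7 + 619.621ms (6/7)
5. 3098.107ms @ 30/7 + 619.621ms (6/7)
6. 3717.728ms @ 36/7 + 619.621ms (6/7)
7. 4337.349ms @ 6 + 309.811ms (3/7)
8. 4647.16ms @ 45/7 + 309.811ms (3/7)
9. 4956.971ms @ 48/7 + 309.811ms (3/7)
10. 5266.781ms @ 51/7 + 309.811ms (3/7)
11. 5576.592ms @ 54/7 + 309.811ms (3/7)
12. 5886.403ms @ 57/7 + 309.811ms (3/7)
13. 6196.213ms @ 60/7 + 309.811ms (3/7)
14. 6506.024ms @ 9 + 1084.337ms (3/2)
15. 7590.361ms @ 21/2 + 542.169ms (3/4)
16. 8132.53ms @ 45/4 + 542.169ms (3/4)

note 8 onset = 45/7b = 4647.16ms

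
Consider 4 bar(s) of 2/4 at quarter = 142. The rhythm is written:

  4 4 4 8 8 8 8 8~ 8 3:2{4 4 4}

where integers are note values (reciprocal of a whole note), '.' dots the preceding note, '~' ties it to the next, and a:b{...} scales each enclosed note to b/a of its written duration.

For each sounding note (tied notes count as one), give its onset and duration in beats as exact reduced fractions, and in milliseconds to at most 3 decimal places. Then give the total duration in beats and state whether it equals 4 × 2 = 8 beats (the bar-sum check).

1) 0.0ms=0b +422.535ms=1b
2) 422.535ms=1b +422.535ms=1b
3) 845.07ms=2b +422.535ms=1b
4) 1267.606ms=3b +211.268ms=1/2b
5) 1478.873ms=7/2b +211.268ms=1/2b
6) 1690.141ms=4b +211.268ms=1/2b
7) 1901.408ms=9/2b +211.268ms=1/2b
8) 2112.676ms=5b +422.535ms=1b
9) 2535.211ms=6b +281.69ms=2/3b
10) 2816.901ms=20/3b +281.69ms=2/3b
11) 3098.592ms=22/3b +281.69ms=2/3b
Σ=8b of 8 (142bpm 2/4) — PASS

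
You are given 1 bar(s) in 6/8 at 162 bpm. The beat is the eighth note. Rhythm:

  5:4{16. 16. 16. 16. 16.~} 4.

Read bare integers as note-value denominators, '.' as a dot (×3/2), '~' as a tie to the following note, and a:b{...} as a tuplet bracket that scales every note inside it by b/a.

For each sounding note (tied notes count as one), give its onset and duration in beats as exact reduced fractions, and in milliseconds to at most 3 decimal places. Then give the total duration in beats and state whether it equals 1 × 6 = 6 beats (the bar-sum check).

1) 0.0ms=0b +222.222ms=3/5b
2) 222.222ms=3/5b +222.222ms=3/5b
3) 444.444ms=6/5b +222.222ms=3/5b
4) 666.667ms=9/5b +222.222ms=3/5b
5) 888.889ms=12/5b +1333.333ms=18/5b
Σ=6b of 6 (162bpm 6/8) — PASS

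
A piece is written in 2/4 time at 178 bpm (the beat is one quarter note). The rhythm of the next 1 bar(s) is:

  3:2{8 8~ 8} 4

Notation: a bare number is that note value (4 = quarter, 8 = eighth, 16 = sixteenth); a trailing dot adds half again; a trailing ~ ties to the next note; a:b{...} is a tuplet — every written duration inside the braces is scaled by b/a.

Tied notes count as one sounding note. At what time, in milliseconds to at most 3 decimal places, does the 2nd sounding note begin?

note 2 onset = 1/3b = 112.36ms

1. 0.0ms @ 0 + 112.36ms (1/3)
2. 112.36ms @ 1/3 + 224.719ms (2/3)
3. 337.079ms @ 1 + 337.079ms (1)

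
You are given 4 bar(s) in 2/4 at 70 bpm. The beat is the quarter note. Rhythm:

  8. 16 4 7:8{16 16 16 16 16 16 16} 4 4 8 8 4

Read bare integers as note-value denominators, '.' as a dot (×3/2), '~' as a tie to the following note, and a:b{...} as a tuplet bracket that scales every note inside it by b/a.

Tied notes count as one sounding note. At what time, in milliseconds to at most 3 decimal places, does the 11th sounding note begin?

note 11 onset = 4b = 3428.571ms

1. 0.0ms @ 0 + 642.857ms (3/4)
2. 642.857ms @ 3/4 + 214.286ms (1/4)
3. 857.143ms @ 1 + 857.143ms (1)
4. 1714.286ms @ 2 + 244.898ms (2/7)
5. 1959.184ms @ 16/7 + 244.898ms (2/7)
6. 2204.082ms @ 18/7 + 244.898ms (2/7)
7. 2448.98ms @ 20/7 + 244.898ms (2/7)
8. 2693.878ms @ 22/7 + 244.898ms (2/7)
9. 2938.776ms @ 24/7 + 244.898ms (2/7)
10. 3183.673ms @ 26/7 + 244.898ms (2/7)
11. 3428.571ms @ 4 + 857.143ms (1)
12. 4285.714ms @ 5 + 857.143ms (1)
13. 5142.857ms @ 6 + 428.571ms (1/2)
14. 5571.429ms @ 13/2 + 428.571ms (1/2)
15. 6000.0ms @ 7 + 857.143ms (1)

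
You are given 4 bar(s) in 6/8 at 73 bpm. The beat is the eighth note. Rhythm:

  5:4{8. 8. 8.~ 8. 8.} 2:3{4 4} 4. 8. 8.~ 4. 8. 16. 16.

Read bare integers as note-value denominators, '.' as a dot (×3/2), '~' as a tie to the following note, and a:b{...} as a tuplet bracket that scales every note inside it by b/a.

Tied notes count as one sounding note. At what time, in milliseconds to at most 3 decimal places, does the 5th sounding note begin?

1. 0.0ms @ 0 + 986.301ms (6/5)
2. 986.301ms @ 6/5 + 986.301ms (6/5)
3. 1972.603ms @ 12/5 + 1972.603ms (12/5)
4. 3945.205ms @ 24/5 + 986.301ms (6/5)
5. 4931.507ms @ 6 + 2465.753ms (3)
6. 7397.26ms @ 9 + 2465.753ms (3)
7. 9863.014ms @ 12 + 2465.753ms (3)
8. 12328.767ms @ 15 + 1232.877ms (3/2)
9. 13561.644ms @ 33/2 + 3698.63ms (9/2)
10. 17260.274ms @ 21 + 1232.877ms (3/2)
11. 18493.151ms @ 45/2 + 616.438ms (3/4)
12. 19109.589ms @ 93/4 + 616.438ms (3/4)

note 5 onset = 6b = 4931.507ms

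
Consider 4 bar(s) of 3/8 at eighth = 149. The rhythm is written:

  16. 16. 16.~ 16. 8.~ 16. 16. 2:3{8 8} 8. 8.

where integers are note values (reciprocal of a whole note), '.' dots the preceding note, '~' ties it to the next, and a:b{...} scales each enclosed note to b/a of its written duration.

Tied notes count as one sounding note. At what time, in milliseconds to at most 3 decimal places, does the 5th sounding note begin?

note 5 onset = 21/4b = 2114.094ms

1. 0.0ms @ 0 + 302.013ms (3/4)
2. 302.013ms @ 3/4 + 302.013ms (3/4)
3. 604.027ms @ 3/2 + 604.027ms (3/2)
4. 1208.054ms @ 3 + 906.04ms (9/4)
5. 2114.094ms @ 21/4 + 302.013ms (3/4)
6. 2416.107ms @ 6 + 604.027ms (3/2)
7. 3020.134ms @ 15/2 + 604.027ms (3/2)
8. 3624.161ms @ 9 + 604.027ms (3/2)
9. 4228.188ms @ 21/2 + 604.027ms (3/2)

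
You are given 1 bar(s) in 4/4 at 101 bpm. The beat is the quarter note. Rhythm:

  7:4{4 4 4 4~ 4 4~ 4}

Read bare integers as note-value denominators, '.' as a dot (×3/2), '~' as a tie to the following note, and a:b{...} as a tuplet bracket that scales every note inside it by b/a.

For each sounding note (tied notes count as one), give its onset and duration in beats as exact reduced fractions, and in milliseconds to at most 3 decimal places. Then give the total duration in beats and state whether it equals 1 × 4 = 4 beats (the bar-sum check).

1) 0.0ms=0b +339.463ms=4/7b
2) 339.463ms=4/7b +339.463ms=4/7b
3) 678.925ms=8/7b +339.463ms=4/7b
4) 1018.388ms=12/7b +678.925ms=8/7b
5) 1697.313ms=20/7b +678.925ms=8/7b
Σ=4b of 4 (101bpm 4/4) — PASS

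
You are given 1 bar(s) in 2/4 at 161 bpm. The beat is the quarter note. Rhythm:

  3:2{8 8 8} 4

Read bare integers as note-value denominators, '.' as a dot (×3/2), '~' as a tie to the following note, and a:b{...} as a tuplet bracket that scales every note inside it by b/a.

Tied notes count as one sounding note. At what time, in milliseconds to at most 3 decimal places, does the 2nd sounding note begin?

note 2 onset = 1/3b = 124.224ms

1. 0.0ms @ 0 + 124.224ms (1/3)
2. 124.224ms @ 1/3 + 124.224ms (1/3)
3. 248.447ms @ 2/3 + 124.224ms (1/3)
4. 372.671ms @ 1 + 372.671ms (1)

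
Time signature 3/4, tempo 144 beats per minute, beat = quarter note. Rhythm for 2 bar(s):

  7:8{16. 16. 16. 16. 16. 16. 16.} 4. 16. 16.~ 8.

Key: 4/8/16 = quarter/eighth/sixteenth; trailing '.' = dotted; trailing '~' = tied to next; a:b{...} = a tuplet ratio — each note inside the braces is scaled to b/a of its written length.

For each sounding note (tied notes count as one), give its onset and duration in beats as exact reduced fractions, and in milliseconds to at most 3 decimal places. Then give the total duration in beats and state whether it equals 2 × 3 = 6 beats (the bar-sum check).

1) 0.0ms=0b +178.571ms=3/7b
2) 178.571ms=3/7b +178.571ms=3/7b
3) 357.143ms=6/7b +178.571ms=3/7b
4) 535.714ms=9/7b +178.571ms=3/7b
5) 714.286ms=12/7b +178.571ms=3/7b
6) 892.857ms=15/7b +178.571ms=3/7b
7) 1071.429ms=18/7b +178.571ms=3/7b
8) 1250.0ms=3b +625.0ms=3/2b
9) 1875.0ms=9/2b +156.25ms=3/8b
10) 2031.25ms=39/8b +468.75ms=9/8b
Σ=6b of 6 (144bpm 3/4) — PASS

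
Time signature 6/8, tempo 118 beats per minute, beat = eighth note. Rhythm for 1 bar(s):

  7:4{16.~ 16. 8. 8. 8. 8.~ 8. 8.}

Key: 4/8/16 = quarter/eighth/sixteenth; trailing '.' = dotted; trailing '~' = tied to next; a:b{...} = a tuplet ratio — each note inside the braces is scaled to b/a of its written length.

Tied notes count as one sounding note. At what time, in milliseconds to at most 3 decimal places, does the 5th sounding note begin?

1. 0.0ms @ 0 + 435.835ms (6/7)
2. 435.835ms @ 6/7 + 435.835ms (6/7)
3. 871.671ms @ 12/7 + 435.835ms (6/7)
4. 1307.506ms @ 18/7 + 435.835ms (6/7)
5. 1743.341ms @ 24/7 + 871.671ms (12/7)
6. 2615.012ms @ 36/7 + 435.835ms (6/7)

note 5 onset = 24/7b = 1743.341ms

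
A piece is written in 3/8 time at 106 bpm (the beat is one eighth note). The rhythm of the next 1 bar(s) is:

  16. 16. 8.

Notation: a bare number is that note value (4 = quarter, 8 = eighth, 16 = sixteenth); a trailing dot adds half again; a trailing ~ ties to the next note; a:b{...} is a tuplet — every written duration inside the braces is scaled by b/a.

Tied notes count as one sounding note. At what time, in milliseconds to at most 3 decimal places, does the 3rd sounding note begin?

1. 0.0ms @ 0 + 424.528ms (3/4)
2. 424.528ms @ 3/4 + 424.528ms (3/4)
3. 849.057ms @ 3/2 + 849.057ms (3/2)

note 3 onset = 3/2b = 849.057ms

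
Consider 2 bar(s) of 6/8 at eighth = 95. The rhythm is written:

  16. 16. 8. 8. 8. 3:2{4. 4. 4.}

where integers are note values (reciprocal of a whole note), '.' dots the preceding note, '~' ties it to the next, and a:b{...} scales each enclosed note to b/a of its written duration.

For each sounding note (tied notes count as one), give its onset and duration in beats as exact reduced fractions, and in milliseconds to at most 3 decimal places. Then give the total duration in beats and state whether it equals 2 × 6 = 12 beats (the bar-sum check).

1) 0.0ms=0b +473.684ms=3/4b
2) 473.684ms=3/4b +473.684ms=3/4b
3) 947.368ms=3/2b +947.368ms=3/2b
4) 1894.737ms=3b +947.368ms=3/2b
5) 2842.105ms=9/2b +947.368ms=3/2b
6) 3789.474ms=6b +1263.158ms=2b
7) 5052.632ms=8b +1263.158ms=2b
8) 6315.789ms=10b +1263.158ms=2b
Σ=12b of 12 (95bpm 6/8) — PASS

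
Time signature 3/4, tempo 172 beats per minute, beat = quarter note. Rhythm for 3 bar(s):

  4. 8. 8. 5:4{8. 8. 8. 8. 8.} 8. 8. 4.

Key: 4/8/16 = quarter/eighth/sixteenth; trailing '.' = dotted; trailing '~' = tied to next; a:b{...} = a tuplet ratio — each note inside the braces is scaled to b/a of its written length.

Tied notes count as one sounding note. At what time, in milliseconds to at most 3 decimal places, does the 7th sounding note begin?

note 7 onset = 24/5b = 1674.419ms

1. 0.0ms @ 0 + 523.256ms (3/2)
2. 523.256ms @ 3/2 + 261.628ms (3/4)
3. 784.884ms @ 9/4 + 261.628ms (3/4)
4. 1046.512ms @ 3 + 209.302ms (3/5)
5. 1255.814ms @ 18/5 + 209.302ms (3/5)
6. 1465.116ms @ 21/5 + 209.302ms (3/5)
7. 1674.419ms @ 24/5 + 209.302ms (3/5)
8. 1883.721ms @ 27/5 + 209.302ms (3/5)
9. 2093.023ms @ 6 + 261.628ms (3/4)
10. 2354.651ms @ 27/4 + 261.628ms (3/4)
11. 2616.279ms @ 15/2 + 523.256ms (3/2)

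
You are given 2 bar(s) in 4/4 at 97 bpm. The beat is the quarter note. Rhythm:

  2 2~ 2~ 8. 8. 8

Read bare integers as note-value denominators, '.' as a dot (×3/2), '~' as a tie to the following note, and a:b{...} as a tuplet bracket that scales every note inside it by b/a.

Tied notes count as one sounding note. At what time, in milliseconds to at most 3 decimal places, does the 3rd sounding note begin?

1. 0.0ms @ 0 + 1237.113ms (2)
2. 1237.113ms @ 2 + 2938.144ms (19/4)
3. 4175.258ms @ 27/4 + 463.918ms (3/4)
4. 4639.175ms @ 15/2 + 309.278ms (1/2)

note 3 onset = 27/4b = 4175.258ms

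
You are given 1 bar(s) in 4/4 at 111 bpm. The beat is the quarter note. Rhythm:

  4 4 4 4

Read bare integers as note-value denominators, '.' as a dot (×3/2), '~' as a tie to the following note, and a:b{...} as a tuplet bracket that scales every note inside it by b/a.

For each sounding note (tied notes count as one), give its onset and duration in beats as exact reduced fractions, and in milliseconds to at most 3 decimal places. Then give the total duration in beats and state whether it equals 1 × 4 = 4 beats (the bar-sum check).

1) 0.0ms=0b +540.541ms=1b
2) 540.541ms=1b +540.541ms=1b
3) 1081.081ms=2b +540.541ms=1b
4) 1621.622ms=3b +540.541ms=1b
Σ=4b of 4 (111bpm 4/4) — PASS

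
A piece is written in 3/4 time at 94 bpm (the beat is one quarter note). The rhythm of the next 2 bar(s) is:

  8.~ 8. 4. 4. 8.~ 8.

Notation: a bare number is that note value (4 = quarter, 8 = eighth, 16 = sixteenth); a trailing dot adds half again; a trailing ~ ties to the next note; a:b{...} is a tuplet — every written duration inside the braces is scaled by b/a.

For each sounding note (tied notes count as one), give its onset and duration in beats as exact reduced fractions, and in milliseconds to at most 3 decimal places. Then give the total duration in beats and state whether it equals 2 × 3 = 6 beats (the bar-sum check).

1) 0.0ms=0b +957.447ms=3/2b
2) 957.447ms=3/2b +957.447ms=3/2b
3) 1914.894ms=3b +957.447ms=3/2b
4) 2872.34ms=9/2b +957.447ms=3/2b
Σ=6b of 6 (94bpm 3/4) — PASS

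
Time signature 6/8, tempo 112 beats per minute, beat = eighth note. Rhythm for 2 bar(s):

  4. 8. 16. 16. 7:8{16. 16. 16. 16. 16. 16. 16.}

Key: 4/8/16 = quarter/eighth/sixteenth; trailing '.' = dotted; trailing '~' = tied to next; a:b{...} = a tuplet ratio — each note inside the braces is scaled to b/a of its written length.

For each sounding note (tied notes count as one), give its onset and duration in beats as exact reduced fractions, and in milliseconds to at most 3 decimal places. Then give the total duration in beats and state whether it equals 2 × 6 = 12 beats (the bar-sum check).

1) 0.0ms=0b +1607.143ms=3b
2) 1607.143ms=3b +803.571ms=3/2b
3) 2410.714ms=9/2b +401.786ms=3/4b
4) 2812.5ms=21/4b +401.786ms=3/4b
5) 3214.286ms=6b +459.184ms=6/7b
6) 3673.469ms=48/7b +459.184ms=6/7b
7) 4132.653ms=54/7b +459.184ms=6/7b
8) 4591.837ms=60/7b +459.184ms=6/7b
9) 5051.02ms=66/7b +459.184ms=6/7b
10) 5510.204ms=72/7b +459.184ms=6/7b
11) 5969.388ms=78/7b +459.184ms=6/7b
Σ=12b of 12 (112bpm 6/8) — PASS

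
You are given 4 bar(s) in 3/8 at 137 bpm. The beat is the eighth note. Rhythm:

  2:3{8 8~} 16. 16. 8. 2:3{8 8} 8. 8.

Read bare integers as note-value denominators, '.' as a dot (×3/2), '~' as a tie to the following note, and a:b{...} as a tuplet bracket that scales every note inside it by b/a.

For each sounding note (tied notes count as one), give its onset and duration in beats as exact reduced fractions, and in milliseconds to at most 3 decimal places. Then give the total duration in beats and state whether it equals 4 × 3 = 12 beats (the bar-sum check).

1) 0.0ms=0b +656.934ms=3/2b
2) 656.934ms=3/2b +985.401ms=9/4b
3) 1642.336ms=15/4b +328.467ms=3/4b
4) 1970.803ms=9/2b +656.934ms=3/2b
5) 2627.737ms=6b +656.934ms=3/2b
6) 3284.672ms=15/2b +656.934ms=3/2b
7) 3941.606ms=9b +656.934ms=3/2b
8) 4598.54ms=21/2b +656.934ms=3/2b
Σ=12b of 12 (137bpm 3/8) — PASS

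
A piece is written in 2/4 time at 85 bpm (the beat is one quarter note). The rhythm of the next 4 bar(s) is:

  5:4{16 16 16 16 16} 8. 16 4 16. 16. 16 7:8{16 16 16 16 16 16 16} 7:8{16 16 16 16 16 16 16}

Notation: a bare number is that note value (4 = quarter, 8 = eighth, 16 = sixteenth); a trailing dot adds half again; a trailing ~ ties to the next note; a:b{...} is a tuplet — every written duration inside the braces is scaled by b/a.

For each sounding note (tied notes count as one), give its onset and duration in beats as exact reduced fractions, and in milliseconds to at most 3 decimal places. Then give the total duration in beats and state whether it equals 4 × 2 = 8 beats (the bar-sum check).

1) 0.0ms=0b +141.176ms=1/5b
2) 141.176ms=1/5b +141.176ms=1/5b
3) 282.353ms=2/5b +141.176ms=1/5b
4) 423.529ms=3/5b +141.176ms=1/5b
5) 564.706ms=4/5b +141.176ms=1/5b
6) 705.882ms=1b +529.412ms=3/4b
7) 1235.294ms=7/4b +176.471ms=1/4b
8) 1411.765ms=2b +705.882ms=1b
9) 2117.647ms=3b +264.706ms=3/8b
10) 2382.353ms=27/8b +264.706ms=3/8b
11) 2647.059ms=15/4b +176.471ms=1/4b
12) 2823.529ms=4b +201.681ms=2/7b
13) 3025.21ms=30/7b +201.681ms=2/7b
14) 3226.891ms=32/7b +201.681ms=2/7b
15) 3428.571ms=34/7b +201.681ms=2/7b
16) 3630.252ms=36/7b +201.681ms=2/7b
17) 3831.933ms=38/7b +201.681ms=2/7b
18) 4033.613ms=40/7b +201.681ms=2/7b
19) 4235.294ms=6b +201.681ms=2/7b
20) 4436.975ms=44/7b +201.681ms=2/7b
21) 4638.655ms=46/7b +201.681ms=2/7b
22) 4840.336ms=48/7b +201.681ms=2/7b
23) 5042.017ms=50/7b +201.681ms=2/7b
24) 5243.697ms=52/7b +201.681ms=2/7b
25) 5445.378ms=54/7b +201.681ms=2/7b
Σ=8b of 8 (85bpm 2/4) — PASS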